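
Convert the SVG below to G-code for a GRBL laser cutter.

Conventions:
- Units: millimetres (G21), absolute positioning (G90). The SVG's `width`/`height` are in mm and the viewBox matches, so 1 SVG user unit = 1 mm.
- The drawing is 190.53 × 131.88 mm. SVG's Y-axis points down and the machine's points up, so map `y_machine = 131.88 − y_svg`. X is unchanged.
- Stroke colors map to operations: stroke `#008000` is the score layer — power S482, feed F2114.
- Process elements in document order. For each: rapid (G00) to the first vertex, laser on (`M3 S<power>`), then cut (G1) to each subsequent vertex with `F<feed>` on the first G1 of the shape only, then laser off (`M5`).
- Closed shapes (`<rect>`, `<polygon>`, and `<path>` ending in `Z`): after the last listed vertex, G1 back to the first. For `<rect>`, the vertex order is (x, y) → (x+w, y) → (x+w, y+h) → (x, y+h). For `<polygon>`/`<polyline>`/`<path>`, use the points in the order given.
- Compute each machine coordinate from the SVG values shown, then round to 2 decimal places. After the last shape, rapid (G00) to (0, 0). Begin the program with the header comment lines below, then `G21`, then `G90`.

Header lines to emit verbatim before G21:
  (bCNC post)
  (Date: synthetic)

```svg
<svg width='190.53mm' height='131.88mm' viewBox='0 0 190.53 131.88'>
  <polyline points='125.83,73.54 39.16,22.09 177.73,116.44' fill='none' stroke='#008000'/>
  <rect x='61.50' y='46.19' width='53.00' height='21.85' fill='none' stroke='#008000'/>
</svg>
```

1 u = 1 mm; y_m = 131.88 − y.

[1] `<polyline>` open polyline, #008000→score S482 F2114: (125.83,58.34) → (39.16,109.79) → (177.73,15.44)

[2] `<rect>` rectangle, #008000→score S482 F2114: (61.50,85.69) → (114.50,85.69) → (114.50,63.84) → (61.50,63.84) → (61.50,85.69) (closed)

(bCNC post)
(Date: synthetic)
G21
G90
G00 X125.83 Y58.34
M3 S482
G1 X39.16 Y109.79 F2114
G1 X177.73 Y15.44
M5
G00 X61.50 Y85.69
M3 S482
G1 X114.50 Y85.69 F2114
G1 X114.50 Y63.84
G1 X61.50 Y63.84
G1 X61.50 Y85.69
M5
G00 X0.00 Y0.00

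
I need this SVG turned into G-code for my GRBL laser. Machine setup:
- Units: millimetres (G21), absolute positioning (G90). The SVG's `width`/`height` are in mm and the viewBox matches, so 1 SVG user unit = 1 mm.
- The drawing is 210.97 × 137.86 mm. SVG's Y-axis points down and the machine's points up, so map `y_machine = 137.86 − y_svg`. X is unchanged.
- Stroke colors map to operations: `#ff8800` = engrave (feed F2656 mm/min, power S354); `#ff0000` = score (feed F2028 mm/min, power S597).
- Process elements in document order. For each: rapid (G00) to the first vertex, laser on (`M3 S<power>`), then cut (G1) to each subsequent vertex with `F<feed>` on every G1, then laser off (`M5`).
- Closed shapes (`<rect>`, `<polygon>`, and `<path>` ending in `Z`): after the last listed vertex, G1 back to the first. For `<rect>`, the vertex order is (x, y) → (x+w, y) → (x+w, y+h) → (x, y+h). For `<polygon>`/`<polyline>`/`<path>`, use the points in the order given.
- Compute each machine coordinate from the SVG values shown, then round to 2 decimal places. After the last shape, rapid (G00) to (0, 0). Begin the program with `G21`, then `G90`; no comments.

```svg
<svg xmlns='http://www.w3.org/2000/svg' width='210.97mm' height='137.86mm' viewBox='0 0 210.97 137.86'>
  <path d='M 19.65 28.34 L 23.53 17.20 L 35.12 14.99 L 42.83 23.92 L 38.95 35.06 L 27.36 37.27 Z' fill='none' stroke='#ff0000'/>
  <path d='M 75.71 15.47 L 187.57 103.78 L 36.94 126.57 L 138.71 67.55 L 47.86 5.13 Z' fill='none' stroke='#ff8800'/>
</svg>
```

G21
G90
G00 X19.65 Y109.52
M3 S597
G1 X23.53 Y120.66 F2028
G1 X35.12 Y122.87 F2028
G1 X42.83 Y113.94 F2028
G1 X38.95 Y102.80 F2028
G1 X27.36 Y100.59 F2028
G1 X19.65 Y109.52 F2028
M5
G00 X75.71 Y122.39
M3 S354
G1 X187.57 Y34.08 F2656
G1 X36.94 Y11.29 F2656
G1 X138.71 Y70.31 F2656
G1 X47.86 Y132.73 F2656
G1 X75.71 Y122.39 F2656
M5
G00 X0.00 Y0.00

Since the viewBox matches the mm dimensions, user units are millimetres directly. The only transform is the Y-flip y_m = 137.86 − y_svg.

Shape 1 is a regular polygon drawn with `<path>`. Its stroke #ff0000 means score at S597, F2028. After flipping Y the toolpath is (19.65,109.52) → (23.53,120.66) → (35.12,122.87) → (42.83,113.94) → (38.95,102.80) → (27.36,100.59) → (19.65,109.52), returning to the start.

Shape 2 is a closed polygon drawn with `<path>`. Its stroke #ff8800 means engrave at S354, F2656. After flipping Y the toolpath is (75.71,122.39) → (187.57,34.08) → (36.94,11.29) → (138.71,70.31) → (47.86,132.73) → (75.71,122.39), returning to the start.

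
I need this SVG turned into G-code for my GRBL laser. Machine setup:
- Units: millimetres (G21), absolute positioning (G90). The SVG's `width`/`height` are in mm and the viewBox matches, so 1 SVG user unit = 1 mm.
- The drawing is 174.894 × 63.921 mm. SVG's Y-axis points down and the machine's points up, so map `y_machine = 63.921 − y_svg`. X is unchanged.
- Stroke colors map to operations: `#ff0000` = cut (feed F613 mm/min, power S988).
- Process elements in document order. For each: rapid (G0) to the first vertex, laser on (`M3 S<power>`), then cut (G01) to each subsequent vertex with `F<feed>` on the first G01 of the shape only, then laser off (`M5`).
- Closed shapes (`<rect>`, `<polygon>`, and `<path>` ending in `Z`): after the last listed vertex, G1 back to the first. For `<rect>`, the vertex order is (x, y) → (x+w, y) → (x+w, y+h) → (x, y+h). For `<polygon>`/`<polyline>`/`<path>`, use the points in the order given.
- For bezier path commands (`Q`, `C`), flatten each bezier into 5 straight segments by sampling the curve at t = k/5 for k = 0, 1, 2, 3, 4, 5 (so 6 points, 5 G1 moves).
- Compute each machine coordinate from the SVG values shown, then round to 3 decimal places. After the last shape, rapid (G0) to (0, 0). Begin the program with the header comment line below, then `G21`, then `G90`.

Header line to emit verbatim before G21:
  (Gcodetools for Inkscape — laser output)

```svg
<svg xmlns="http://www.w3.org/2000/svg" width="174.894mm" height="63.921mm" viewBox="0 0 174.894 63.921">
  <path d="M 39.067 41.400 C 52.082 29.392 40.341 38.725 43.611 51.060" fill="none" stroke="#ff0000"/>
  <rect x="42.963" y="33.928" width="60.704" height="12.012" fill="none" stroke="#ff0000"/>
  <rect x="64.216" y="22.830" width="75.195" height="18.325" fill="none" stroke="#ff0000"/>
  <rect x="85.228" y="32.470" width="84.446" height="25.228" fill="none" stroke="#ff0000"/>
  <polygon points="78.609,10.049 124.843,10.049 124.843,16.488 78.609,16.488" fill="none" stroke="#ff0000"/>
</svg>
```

(Gcodetools for Inkscape — laser output)
G21
G90
G0 X39.067 Y22.521
M3 S988
G01 X44.223 Y27.312 F613
G01 X45.347 Y27.861
G01 X44.347 Y25.048
G01 X43.132 Y19.755
G01 X43.611 Y12.861
M5
G0 X42.963 Y29.993
M3 S988
G01 X103.667 Y29.993 F613
G01 X103.667 Y17.981
G01 X42.963 Y17.981
G01 X42.963 Y29.993
M5
G0 X64.216 Y41.091
M3 S988
G01 X139.411 Y41.091 F613
G01 X139.411 Y22.766
G01 X64.216 Y22.766
G01 X64.216 Y41.091
M5
G0 X85.228 Y31.451
M3 S988
G01 X169.674 Y31.451 F613
G01 X169.674 Y6.223
G01 X85.228 Y6.223
G01 X85.228 Y31.451
M5
G0 X78.609 Y53.872
M3 S988
G01 X124.843 Y53.872 F613
G01 X124.843 Y47.433
G01 X78.609 Y47.433
G01 X78.609 Y53.872
M5
G0 X0.000 Y0.000

Since the viewBox matches the mm dimensions, user units are millimetres directly. The only transform is the Y-flip y_m = 63.921 − y_svg.

Shape 1 is a cubic bezier drawn with `<path>`. Its stroke #ff0000 means cut at S988, F613. After flipping Y the toolpath is (39.067,22.521) → (44.223,27.312) → (45.347,27.861) → (44.347,25.048) → (43.132,19.755) → (43.611,12.861).

Shape 2 is a rectangle drawn with `<rect>`. Its stroke #ff0000 means cut at S988, F613. After flipping Y the toolpath is (42.963,29.993) → (103.667,29.993) → (103.667,17.981) → (42.963,17.981) → (42.963,29.993), returning to the start.

Shape 3 is a rectangle drawn with `<rect>`. Its stroke #ff0000 means cut at S988, F613. After flipping Y the toolpath is (64.216,41.091) → (139.411,41.091) → (139.411,22.766) → (64.216,22.766) → (64.216,41.091), returning to the start.

Shape 4 is a rectangle drawn with `<rect>`. Its stroke #ff0000 means cut at S988, F613. After flipping Y the toolpath is (85.228,31.451) → (169.674,31.451) → (169.674,6.223) → (85.228,6.223) → (85.228,31.451), returning to the start.

Shape 5 is a rectangle drawn with `<polygon>`. Its stroke #ff0000 means cut at S988, F613. After flipping Y the toolpath is (78.609,53.872) → (124.843,53.872) → (124.843,47.433) → (78.609,47.433) → (78.609,53.872), returning to the start.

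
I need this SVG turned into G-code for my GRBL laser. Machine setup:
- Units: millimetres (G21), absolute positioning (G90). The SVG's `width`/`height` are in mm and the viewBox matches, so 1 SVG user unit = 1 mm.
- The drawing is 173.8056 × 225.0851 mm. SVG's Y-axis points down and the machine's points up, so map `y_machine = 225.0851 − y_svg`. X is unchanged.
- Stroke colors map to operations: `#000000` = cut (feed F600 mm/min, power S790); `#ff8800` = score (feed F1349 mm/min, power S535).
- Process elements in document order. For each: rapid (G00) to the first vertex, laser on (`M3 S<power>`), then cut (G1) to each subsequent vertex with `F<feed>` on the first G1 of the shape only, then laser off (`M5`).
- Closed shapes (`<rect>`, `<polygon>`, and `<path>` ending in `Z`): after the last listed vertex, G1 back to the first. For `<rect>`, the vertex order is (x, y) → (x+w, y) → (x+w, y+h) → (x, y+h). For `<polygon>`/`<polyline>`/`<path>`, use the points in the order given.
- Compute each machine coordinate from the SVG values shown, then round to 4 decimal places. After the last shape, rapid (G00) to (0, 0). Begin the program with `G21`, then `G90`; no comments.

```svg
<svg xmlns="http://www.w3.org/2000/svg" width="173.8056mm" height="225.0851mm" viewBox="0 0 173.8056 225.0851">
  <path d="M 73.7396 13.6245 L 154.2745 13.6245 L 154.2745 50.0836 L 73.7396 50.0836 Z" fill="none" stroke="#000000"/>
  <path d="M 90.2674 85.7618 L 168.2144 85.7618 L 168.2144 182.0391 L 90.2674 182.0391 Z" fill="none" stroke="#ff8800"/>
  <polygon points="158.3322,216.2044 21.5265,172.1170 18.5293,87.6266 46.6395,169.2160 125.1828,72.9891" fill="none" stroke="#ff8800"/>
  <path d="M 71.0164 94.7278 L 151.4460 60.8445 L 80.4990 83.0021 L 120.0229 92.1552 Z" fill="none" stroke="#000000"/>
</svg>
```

viewBox `0 0 173.8056 225.0851` with mm width/height → 1 unit = 1 mm. Flip: y_m = 225.0851 − y_svg.

**Shape 1** — `<path>` rectangle, stroke `#000000` → cut (S790, F600). Machine vertices: (73.7396,211.4606) → (154.2745,211.4606) → (154.2745,175.0015) → (73.7396,175.0015) → (73.7396,211.4606). Closed: final G1 returns to the first vertex.

**Shape 2** — `<path>` rectangle, stroke `#ff8800` → score (S535, F1349). Machine vertices: (90.2674,139.3233) → (168.2144,139.3233) → (168.2144,43.0460) → (90.2674,43.0460) → (90.2674,139.3233). Closed: final G1 returns to the first vertex.

**Shape 3** — `<polygon>` closed polygon, stroke `#ff8800` → score (S535, F1349). Machine vertices: (158.3322,8.8807) → (21.5265,52.9681) → (18.5293,137.4585) → (46.6395,55.8691) → (125.1828,152.0960) → (158.3322,8.8807). Closed: final G1 returns to the first vertex.

**Shape 4** — `<path>` closed polygon, stroke `#000000` → cut (S790, F600). Machine vertices: (71.0164,130.3573) → (151.4460,164.2406) → (80.4990,142.0830) → (120.0229,132.9299) → (71.0164,130.3573). Closed: final G1 returns to the first vertex.

G21
G90
G00 X73.7396 Y211.4606
M3 S790
G1 X154.2745 Y211.4606 F600
G1 X154.2745 Y175.0015
G1 X73.7396 Y175.0015
G1 X73.7396 Y211.4606
M5
G00 X90.2674 Y139.3233
M3 S535
G1 X168.2144 Y139.3233 F1349
G1 X168.2144 Y43.0460
G1 X90.2674 Y43.0460
G1 X90.2674 Y139.3233
M5
G00 X158.3322 Y8.8807
M3 S535
G1 X21.5265 Y52.9681 F1349
G1 X18.5293 Y137.4585
G1 X46.6395 Y55.8691
G1 X125.1828 Y152.0960
G1 X158.3322 Y8.8807
M5
G00 X71.0164 Y130.3573
M3 S790
G1 X151.4460 Y164.2406 F600
G1 X80.4990 Y142.0830
G1 X120.0229 Y132.9299
G1 X71.0164 Y130.3573
M5
G00 X0.0000 Y0.0000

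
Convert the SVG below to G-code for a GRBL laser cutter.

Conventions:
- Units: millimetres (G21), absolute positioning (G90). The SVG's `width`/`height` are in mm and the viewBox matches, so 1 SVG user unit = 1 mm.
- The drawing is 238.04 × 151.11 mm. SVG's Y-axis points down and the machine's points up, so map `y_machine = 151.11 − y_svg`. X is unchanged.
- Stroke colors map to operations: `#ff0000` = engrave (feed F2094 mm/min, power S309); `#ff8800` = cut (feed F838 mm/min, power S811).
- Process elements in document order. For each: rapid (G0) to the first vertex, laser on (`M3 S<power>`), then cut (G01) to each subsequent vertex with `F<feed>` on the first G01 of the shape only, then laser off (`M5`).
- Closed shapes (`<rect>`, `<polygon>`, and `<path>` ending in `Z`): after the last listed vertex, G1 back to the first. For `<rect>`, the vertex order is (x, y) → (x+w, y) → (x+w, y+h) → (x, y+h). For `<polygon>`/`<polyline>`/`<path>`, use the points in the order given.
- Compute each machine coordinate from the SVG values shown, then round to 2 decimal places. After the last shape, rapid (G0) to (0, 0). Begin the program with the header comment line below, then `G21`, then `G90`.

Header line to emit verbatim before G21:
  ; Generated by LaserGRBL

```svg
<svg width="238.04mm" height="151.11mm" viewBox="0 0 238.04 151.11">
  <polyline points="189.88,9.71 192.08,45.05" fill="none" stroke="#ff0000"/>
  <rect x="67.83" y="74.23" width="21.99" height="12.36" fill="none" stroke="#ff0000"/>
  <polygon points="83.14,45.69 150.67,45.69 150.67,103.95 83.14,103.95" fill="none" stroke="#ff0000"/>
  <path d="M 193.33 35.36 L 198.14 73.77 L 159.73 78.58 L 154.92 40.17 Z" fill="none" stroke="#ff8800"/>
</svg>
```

; Generated by LaserGRBL
G21
G90
G0 X189.88 Y141.40
M3 S309
G01 X192.08 Y106.06 F2094
M5
G0 X67.83 Y76.88
M3 S309
G01 X89.82 Y76.88 F2094
G01 X89.82 Y64.52
G01 X67.83 Y64.52
G01 X67.83 Y76.88
M5
G0 X83.14 Y105.42
M3 S309
G01 X150.67 Y105.42 F2094
G01 X150.67 Y47.16
G01 X83.14 Y47.16
G01 X83.14 Y105.42
M5
G0 X193.33 Y115.75
M3 S811
G01 X198.14 Y77.34 F838
G01 X159.73 Y72.53
G01 X154.92 Y110.94
G01 X193.33 Y115.75
M5
G0 X0.00 Y0.00

1 u = 1 mm; y_m = 151.11 − y.

[1] `<polyline>` line segment, #ff0000→engrave S309 F2094: (189.88,141.40) → (192.08,106.06)

[2] `<rect>` rectangle, #ff0000→engrave S309 F2094: (67.83,76.88) → (89.82,76.88) → (89.82,64.52) → (67.83,64.52) → (67.83,76.88) (closed)

[3] `<polygon>` rectangle, #ff0000→engrave S309 F2094: (83.14,105.42) → (150.67,105.42) → (150.67,47.16) → (83.14,47.16) → (83.14,105.42) (closed)

[4] `<path>` regular polygon, #ff8800→cut S811 F838: (193.33,115.75) → (198.14,77.34) → (159.73,72.53) → (154.92,110.94) → (193.33,115.75) (closed)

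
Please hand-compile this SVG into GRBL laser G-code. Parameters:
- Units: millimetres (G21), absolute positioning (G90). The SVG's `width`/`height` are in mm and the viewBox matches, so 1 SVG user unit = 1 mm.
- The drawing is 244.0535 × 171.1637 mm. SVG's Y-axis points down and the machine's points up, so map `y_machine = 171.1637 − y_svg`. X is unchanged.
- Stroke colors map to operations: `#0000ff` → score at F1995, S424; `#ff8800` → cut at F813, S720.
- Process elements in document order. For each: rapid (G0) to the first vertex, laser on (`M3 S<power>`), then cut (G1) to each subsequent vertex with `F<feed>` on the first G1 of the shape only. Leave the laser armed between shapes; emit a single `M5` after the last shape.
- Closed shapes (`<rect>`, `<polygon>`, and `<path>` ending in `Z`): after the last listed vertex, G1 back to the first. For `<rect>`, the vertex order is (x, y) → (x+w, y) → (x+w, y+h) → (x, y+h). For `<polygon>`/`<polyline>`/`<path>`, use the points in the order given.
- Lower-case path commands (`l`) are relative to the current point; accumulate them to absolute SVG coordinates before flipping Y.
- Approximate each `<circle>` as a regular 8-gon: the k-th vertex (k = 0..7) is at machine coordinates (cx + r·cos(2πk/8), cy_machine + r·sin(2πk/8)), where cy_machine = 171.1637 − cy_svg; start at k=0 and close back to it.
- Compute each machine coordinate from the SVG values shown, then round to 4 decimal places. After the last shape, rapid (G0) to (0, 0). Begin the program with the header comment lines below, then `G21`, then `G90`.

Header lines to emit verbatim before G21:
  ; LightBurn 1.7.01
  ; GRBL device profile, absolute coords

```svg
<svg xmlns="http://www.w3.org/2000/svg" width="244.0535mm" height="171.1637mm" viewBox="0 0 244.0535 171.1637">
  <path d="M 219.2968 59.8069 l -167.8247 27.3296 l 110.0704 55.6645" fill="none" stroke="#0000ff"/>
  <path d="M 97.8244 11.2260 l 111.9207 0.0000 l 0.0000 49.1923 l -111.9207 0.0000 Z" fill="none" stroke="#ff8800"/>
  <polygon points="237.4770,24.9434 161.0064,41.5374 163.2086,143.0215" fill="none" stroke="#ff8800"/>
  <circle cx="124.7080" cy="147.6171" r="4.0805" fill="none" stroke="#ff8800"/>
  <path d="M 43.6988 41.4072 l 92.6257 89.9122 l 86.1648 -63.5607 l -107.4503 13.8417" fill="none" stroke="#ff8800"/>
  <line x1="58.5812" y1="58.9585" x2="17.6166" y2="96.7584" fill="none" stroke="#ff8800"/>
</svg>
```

1 u = 1 mm; y_m = 171.1637 − y.

[1] `<path>` open polyline, #0000ff→score S424 F1995: (219.2968,111.3568) → (51.4721,84.0272) → (161.5425,28.3627)

[2] `<path>` rectangle, #ff8800→cut S720 F813: (97.8244,159.9377) → (209.7451,159.9377) → (209.7451,110.7454) → (97.8244,110.7454) → (97.8244,159.9377) (closed)

[3] `<polygon>` closed polygon, #ff8800→cut S720 F813: (237.4770,146.2203) → (161.0064,129.6263) → (163.2086,28.1422) → (237.4770,146.2203) (closed)

[4] `<circle>` circle, #ff8800→cut S720 F813: (128.7885,23.5466) → (127.5933,26.4319) → (124.7080,27.6271) → (121.8227,26.4319) → (120.6275,23.5466) → (121.8227,20.6613) → (124.7080,19.4661) → (127.5933,20.6613) → (128.7885,23.5466) (closed)

[5] `<path>` open polyline, #ff8800→cut S720 F813: (43.6988,129.7565) → (136.3245,39.8443) → (222.4893,103.4050) → (115.0390,89.5633)

[6] `<line>` line segment, #ff8800→cut S720 F813: (58.5812,112.2052) → (17.6166,74.4053)

; LightBurn 1.7.01
; GRBL device profile, absolute coords
G21
G90
G0 X219.2968 Y111.3568
M3 S424
G1 X51.4721 Y84.0272 F1995
G1 X161.5425 Y28.3627
G0 X97.8244 Y159.9377
M3 S720
G1 X209.7451 Y159.9377 F813
G1 X209.7451 Y110.7454
G1 X97.8244 Y110.7454
G1 X97.8244 Y159.9377
G0 X237.4770 Y146.2203
M3 S720
G1 X161.0064 Y129.6263 F813
G1 X163.2086 Y28.1422
G1 X237.4770 Y146.2203
G0 X128.7885 Y23.5466
M3 S720
G1 X127.5933 Y26.4319 F813
G1 X124.7080 Y27.6271
G1 X121.8227 Y26.4319
G1 X120.6275 Y23.5466
G1 X121.8227 Y20.6613
G1 X124.7080 Y19.4661
G1 X127.5933 Y20.6613
G1 X128.7885 Y23.5466
G0 X43.6988 Y129.7565
M3 S720
G1 X136.3245 Y39.8443 F813
G1 X222.4893 Y103.4050
G1 X115.0390 Y89.5633
G0 X58.5812 Y112.2052
M3 S720
G1 X17.6166 Y74.4053 F813
M5
G0 X0.0000 Y0.0000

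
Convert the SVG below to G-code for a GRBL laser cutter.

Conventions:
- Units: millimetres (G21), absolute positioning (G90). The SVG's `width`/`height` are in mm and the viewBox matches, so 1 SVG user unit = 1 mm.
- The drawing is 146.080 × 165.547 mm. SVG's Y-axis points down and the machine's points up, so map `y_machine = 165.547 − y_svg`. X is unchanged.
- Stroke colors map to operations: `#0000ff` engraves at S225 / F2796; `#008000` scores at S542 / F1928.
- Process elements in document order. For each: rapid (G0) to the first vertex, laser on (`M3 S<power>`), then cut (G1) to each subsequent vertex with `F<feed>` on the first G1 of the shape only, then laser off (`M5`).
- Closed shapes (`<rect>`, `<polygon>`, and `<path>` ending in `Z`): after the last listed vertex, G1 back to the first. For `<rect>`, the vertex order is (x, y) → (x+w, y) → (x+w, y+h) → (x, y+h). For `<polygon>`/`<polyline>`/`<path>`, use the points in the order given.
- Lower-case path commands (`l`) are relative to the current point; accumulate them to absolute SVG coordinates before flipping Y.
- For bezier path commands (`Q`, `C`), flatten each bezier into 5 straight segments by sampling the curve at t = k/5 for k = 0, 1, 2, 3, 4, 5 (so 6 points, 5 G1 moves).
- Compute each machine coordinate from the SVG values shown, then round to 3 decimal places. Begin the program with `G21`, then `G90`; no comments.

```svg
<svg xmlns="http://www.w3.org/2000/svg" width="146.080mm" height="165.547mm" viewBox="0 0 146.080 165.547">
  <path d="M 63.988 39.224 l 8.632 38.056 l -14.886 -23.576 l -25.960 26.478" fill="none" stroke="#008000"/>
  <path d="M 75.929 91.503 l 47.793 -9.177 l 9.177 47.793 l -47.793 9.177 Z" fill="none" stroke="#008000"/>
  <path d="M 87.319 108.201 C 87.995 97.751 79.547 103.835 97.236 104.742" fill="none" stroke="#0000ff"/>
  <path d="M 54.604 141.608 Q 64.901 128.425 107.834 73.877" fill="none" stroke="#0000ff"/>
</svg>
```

G21
G90
G0 X63.988 Y126.323
M3 S542
G1 X72.620 Y88.267 F1928
G1 X57.734 Y111.843
G1 X31.774 Y85.365
M5
G0 X75.929 Y74.044
M3 S542
G1 X123.722 Y83.221 F1928
G1 X132.899 Y35.428
G1 X85.106 Y26.251
G1 X75.929 Y74.044
M5
G0 X87.319 Y57.346
M3 S225
G1 X86.912 Y61.806 F2796
G1 X86.007 Y63.339
G1 X86.298 Y62.989
G1 X89.477 Y61.797
G1 X97.236 Y60.805
M5
G0 X54.604 Y23.939
M3 S225
G1 X60.028 Y30.867 F2796
G1 X68.063 Y41.104
G1 X78.709 Y54.650
G1 X91.966 Y71.505
G1 X107.834 Y91.670
M5

viewBox `0 0 146.080 165.547` with mm width/height → 1 unit = 1 mm. Flip: y_m = 165.547 − y_svg.

**Shape 1** — `<path>` open polyline, stroke `#008000` → score (S542, F1928). Machine vertices: (63.988,126.323) → (72.620,88.267) → (57.734,111.843) → (31.774,85.365). Open path.

**Shape 2** — `<path>` regular polygon, stroke `#008000` → score (S542, F1928). Machine vertices: (75.929,74.044) → (123.722,83.221) → (132.899,35.428) → (85.106,26.251) → (75.929,74.044). Closed: final G1 returns to the first vertex.

**Shape 3** — `<path>` cubic bezier, stroke `#0000ff` → engrave (S225, F2796). Control points (SVG): P0=(87.319,108.201), P1=(87.995,97.751), P2=(79.547,103.835), P3=(97.236,104.742); sampled at t=k/5. Machine vertices: (87.319,57.346) → (86.912,61.806) → (86.007,63.339) → (86.298,62.989) → (89.477,61.797) → (97.236,60.805). Open path.

**Shape 4** — `<path>` quadratic bezier, stroke `#0000ff` → engrave (S225, F2796). Control points (SVG): P0=(54.604,141.608), P1=(64.901,128.425), P2=(107.834,73.877); sampled at t=k/5. Machine vertices: (54.604,23.939) → (60.028,30.867) → (68.063,41.104) → (78.709,54.650) → (91.966,71.505) → (107.834,91.670). Open path.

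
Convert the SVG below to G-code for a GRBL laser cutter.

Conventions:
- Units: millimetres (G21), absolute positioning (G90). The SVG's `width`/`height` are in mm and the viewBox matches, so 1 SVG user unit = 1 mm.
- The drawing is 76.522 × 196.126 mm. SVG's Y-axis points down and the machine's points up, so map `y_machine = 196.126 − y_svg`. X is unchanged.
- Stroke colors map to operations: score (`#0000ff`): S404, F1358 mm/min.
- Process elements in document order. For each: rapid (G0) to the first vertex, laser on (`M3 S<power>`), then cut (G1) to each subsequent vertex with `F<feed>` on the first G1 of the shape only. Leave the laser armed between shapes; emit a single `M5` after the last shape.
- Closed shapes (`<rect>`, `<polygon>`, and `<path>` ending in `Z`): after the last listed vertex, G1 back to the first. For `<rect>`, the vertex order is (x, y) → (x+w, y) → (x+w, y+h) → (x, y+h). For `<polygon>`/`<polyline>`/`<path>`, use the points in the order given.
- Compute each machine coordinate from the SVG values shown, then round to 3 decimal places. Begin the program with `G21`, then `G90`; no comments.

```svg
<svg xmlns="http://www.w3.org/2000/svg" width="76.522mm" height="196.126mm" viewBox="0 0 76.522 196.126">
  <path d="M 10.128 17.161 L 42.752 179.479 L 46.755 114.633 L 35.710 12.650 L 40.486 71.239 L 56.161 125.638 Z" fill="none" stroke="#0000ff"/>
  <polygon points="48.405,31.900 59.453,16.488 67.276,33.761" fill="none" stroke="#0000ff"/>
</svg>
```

G21
G90
G0 X10.128 Y178.965
M3 S404
G1 X42.752 Y16.647 F1358
G1 X46.755 Y81.493
G1 X35.710 Y183.476
G1 X40.486 Y124.887
G1 X56.161 Y70.488
G1 X10.128 Y178.965
G0 X48.405 Y164.226
M3 S404
G1 X59.453 Y179.638 F1358
G1 X67.276 Y162.365
G1 X48.405 Y164.226
M5

Since the viewBox matches the mm dimensions, user units are millimetres directly. The only transform is the Y-flip y_m = 196.126 − y_svg.

Shape 1 is a closed polygon drawn with `<path>`. Its stroke #0000ff means score at S404, F1358. After flipping Y the toolpath is (10.128,178.965) → (42.752,16.647) → (46.755,81.493) → (35.710,183.476) → (40.486,124.887) → (56.161,70.488) → (10.128,178.965), returning to the start.

Shape 2 is a regular polygon drawn with `<polygon>`. Its stroke #0000ff means score at S404, F1358. After flipping Y the toolpath is (48.405,164.226) → (59.453,179.638) → (67.276,162.365) → (48.405,164.226), returning to the start.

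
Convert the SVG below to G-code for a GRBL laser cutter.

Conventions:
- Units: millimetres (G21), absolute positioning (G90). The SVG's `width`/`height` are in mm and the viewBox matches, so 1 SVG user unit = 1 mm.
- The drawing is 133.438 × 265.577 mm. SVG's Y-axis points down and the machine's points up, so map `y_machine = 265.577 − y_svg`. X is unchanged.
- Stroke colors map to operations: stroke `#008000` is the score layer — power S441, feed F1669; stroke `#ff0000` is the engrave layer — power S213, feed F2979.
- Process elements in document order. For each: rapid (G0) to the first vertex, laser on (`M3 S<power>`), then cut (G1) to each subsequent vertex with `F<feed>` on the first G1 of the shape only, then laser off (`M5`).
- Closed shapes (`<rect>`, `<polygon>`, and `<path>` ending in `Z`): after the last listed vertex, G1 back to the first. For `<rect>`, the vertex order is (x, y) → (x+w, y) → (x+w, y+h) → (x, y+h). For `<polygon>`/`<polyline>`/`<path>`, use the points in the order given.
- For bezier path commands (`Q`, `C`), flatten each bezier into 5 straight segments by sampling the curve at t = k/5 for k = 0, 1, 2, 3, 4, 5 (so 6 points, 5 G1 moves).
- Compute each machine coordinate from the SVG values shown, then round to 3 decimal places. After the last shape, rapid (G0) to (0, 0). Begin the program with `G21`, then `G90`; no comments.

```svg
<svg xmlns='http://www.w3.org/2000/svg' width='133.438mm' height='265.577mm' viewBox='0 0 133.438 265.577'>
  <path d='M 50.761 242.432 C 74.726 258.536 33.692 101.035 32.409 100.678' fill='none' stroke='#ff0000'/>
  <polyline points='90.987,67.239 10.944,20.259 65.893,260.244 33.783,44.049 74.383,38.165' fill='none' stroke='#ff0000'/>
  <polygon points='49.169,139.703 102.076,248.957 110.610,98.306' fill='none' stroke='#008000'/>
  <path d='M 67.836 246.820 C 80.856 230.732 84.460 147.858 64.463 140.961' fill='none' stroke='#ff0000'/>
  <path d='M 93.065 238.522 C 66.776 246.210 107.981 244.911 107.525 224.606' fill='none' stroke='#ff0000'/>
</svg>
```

G21
G90
G0 X50.761 Y23.145
M3 S213
G1 X58.178 Y31.669 F2979
G1 X55.023 Y65.983
G1 X46.325 Y110.209
G1 X37.111 Y148.474
G1 X32.409 Y164.899
M5
G0 X90.987 Y198.338
M3 S213
G1 X10.944 Y245.318 F2979
G1 X65.893 Y5.333
G1 X33.783 Y221.528
G1 X74.383 Y227.412
M5
G0 X49.169 Y125.874
M3 S441
G1 X102.076 Y16.620 F1669
G1 X110.610 Y167.271
G1 X49.169 Y125.874
M5
G0 X67.836 Y18.757
M3 S213
G1 X74.405 Y35.282 F2979
G1 X78.032 Y60.983
G1 X78.039 Y89.007
G1 X73.743 Y112.503
G1 X64.463 Y124.616
M5
G0 X93.065 Y27.055
M3 S213
G1 X84.518 Y23.601 F2979
G1 X86.929 Y22.784
G1 X95.061 Y25.087
G1 X103.673 Y30.989
G1 X107.525 Y40.971
M5
G0 X0.000 Y0.000

1 u = 1 mm; y_m = 265.577 − y.

[1] `<path>` cubic bezier, #ff0000→engrave S213 F2979: (50.761,23.145) → (58.178,31.669) → (55.023,65.983) → (46.325,110.209) → (37.111,148.474) → (32.409,164.899)

[2] `<polyline>` open polyline, #ff0000→engrave S213 F2979: (90.987,198.338) → (10.944,245.318) → (65.893,5.333) → (33.783,221.528) → (74.383,227.412)

[3] `<polygon>` closed polygon, #008000→score S441 F1669: (49.169,125.874) → (102.076,16.620) → (110.610,167.271) → (49.169,125.874) (closed)

[4] `<path>` cubic bezier, #ff0000→engrave S213 F2979: (67.836,18.757) → (74.405,35.282) → (78.032,60.983) → (78.039,89.007) → (73.743,112.503) → (64.463,124.616)

[5] `<path>` cubic bezier, #ff0000→engrave S213 F2979: (93.065,27.055) → (84.518,23.601) → (86.929,22.784) → (95.061,25.087) → (103.673,30.989) → (107.525,40.971)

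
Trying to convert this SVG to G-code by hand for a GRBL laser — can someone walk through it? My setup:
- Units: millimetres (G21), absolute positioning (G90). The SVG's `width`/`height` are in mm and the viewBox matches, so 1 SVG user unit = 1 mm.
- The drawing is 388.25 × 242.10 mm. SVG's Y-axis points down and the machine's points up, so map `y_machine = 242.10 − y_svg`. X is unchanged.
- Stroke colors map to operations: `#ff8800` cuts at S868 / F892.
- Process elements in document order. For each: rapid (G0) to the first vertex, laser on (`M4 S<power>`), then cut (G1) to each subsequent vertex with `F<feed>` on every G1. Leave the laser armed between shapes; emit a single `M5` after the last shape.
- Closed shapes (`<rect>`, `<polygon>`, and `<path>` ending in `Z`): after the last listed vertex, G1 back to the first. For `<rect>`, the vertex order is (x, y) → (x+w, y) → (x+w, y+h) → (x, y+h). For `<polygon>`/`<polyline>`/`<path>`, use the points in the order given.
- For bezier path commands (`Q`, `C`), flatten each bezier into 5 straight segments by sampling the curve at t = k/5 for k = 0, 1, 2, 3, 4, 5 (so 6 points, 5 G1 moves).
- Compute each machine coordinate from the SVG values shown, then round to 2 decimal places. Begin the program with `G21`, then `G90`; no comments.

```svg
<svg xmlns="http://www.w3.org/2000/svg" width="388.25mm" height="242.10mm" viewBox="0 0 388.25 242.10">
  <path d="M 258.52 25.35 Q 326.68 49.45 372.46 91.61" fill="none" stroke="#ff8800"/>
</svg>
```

G21
G90
G0 X258.52 Y216.75
M4 S868
G1 X284.89 Y206.39 F892
G1 X309.47 Y194.58 F892
G1 X332.26 Y181.33 F892
G1 X353.25 Y166.63 F892
G1 X372.46 Y150.49 F892
M5

viewBox `0 0 388.25 242.10` with mm width/height → 1 unit = 1 mm. Flip: y_m = 242.10 − y_svg.

**Shape 1** — `<path>` quadratic bezier, stroke `#ff8800` → cut (S868, F892). Control points (SVG): P0=(258.52,25.35), P1=(326.68,49.45), P2=(372.46,91.61); sampled at t=k/5. Machine vertices: (258.52,216.75) → (284.89,206.39) → (309.47,194.58) → (332.26,181.33) → (353.25,166.63) → (372.46,150.49). Open path.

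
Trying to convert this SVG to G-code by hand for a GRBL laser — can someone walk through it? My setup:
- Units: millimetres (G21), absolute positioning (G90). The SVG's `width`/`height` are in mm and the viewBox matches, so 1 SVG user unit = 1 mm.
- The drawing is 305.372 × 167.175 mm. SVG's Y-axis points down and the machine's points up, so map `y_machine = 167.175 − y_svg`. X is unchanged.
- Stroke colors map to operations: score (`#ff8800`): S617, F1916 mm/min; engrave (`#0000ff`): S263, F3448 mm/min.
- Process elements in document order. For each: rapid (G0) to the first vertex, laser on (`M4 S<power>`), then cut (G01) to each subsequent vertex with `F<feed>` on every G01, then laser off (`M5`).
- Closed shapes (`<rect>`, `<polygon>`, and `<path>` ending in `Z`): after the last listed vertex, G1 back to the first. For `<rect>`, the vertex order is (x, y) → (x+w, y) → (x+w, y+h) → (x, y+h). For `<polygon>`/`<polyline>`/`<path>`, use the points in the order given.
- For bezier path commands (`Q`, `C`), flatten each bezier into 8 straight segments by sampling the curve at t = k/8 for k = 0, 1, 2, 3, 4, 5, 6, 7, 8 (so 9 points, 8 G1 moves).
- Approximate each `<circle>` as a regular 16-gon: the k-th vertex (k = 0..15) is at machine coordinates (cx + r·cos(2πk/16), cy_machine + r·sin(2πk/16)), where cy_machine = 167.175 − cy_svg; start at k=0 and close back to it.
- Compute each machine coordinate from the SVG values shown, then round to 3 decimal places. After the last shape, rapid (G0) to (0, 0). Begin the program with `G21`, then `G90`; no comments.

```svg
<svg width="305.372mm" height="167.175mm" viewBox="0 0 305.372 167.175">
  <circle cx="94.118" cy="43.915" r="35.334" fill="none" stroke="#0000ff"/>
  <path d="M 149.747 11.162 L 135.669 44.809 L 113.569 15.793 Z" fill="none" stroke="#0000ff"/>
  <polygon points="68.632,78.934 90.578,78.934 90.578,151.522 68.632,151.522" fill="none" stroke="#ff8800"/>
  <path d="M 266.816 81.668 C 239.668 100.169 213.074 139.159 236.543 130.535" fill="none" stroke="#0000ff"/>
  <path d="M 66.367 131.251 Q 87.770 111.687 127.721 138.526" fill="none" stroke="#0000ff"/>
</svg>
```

viewBox `0 0 305.372 167.175` with mm width/height → 1 unit = 1 mm. Flip: y_m = 167.175 − y_svg.

**Shape 1** — `<circle>` circle, stroke `#0000ff` → engrave (S263, F3448). Machine vertices: (129.452,123.260) → (126.762,136.782) → (119.103,148.245) → (107.640,155.904) → (94.118,158.594) → (80.596,155.904) → (69.133,148.245) → (61.474,136.782) → (58.784,123.260) → (61.474,109.738) → (69.133,98.275) → (80.596,90.616) → (94.118,87.926) → (107.640,90.616) → (119.103,98.275) → (126.762,109.738) → (129.452,123.260). Closed: final G1 returns to the first vertex.

**Shape 2** — `<path>` regular polygon, stroke `#0000ff` → engrave (S263, F3448). Machine vertices: (149.747,156.013) → (135.669,122.366) → (113.569,151.382) → (149.747,156.013). Closed: final G1 returns to the first vertex.

**Shape 3** — `<polygon>` rectangle, stroke `#ff8800` → score (S617, F1916). Machine vertices: (68.632,88.241) → (90.578,88.241) → (90.578,15.653) → (68.632,15.653) → (68.632,88.241). Closed: final G1 returns to the first vertex.

**Shape 4** — `<path>` cubic bezier, stroke `#0000ff` → engrave (S263, F3448). Control points (SVG): P0=(266.816,81.668), P1=(239.668,100.169), P2=(213.074,139.159), P3=(236.543,130.535); sampled at t=k/8. Machine vertices: (266.816,85.507) → (256.758,77.742) → (247.332,68.854) → (239.119,59.641) → (232.698,50.902) → (228.650,43.434) → (227.554,38.036) → (229.992,35.505) → (236.543,36.640). Open path.

**Shape 5** — `<path>` quadratic bezier, stroke `#0000ff` → engrave (S263, F3448). Control points (SVG): P0=(66.367,131.251), P1=(87.770,111.687), P2=(127.721,138.526); sampled at t=k/8. Machine vertices: (66.367,35.924) → (72.008,40.090) → (78.228,42.806) → (85.028,44.072) → (92.407,43.887) → (100.366,42.253) → (108.905,39.168) → (118.023,34.634) → (127.721,28.649). Open path.

G21
G90
G0 X129.452 Y123.260
M4 S263
G01 X126.762 Y136.782 F3448
G01 X119.103 Y148.245 F3448
G01 X107.640 Y155.904 F3448
G01 X94.118 Y158.594 F3448
G01 X80.596 Y155.904 F3448
G01 X69.133 Y148.245 F3448
G01 X61.474 Y136.782 F3448
G01 X58.784 Y123.260 F3448
G01 X61.474 Y109.738 F3448
G01 X69.133 Y98.275 F3448
G01 X80.596 Y90.616 F3448
G01 X94.118 Y87.926 F3448
G01 X107.640 Y90.616 F3448
G01 X119.103 Y98.275 F3448
G01 X126.762 Y109.738 F3448
G01 X129.452 Y123.260 F3448
M5
G0 X149.747 Y156.013
M4 S263
G01 X135.669 Y122.366 F3448
G01 X113.569 Y151.382 F3448
G01 X149.747 Y156.013 F3448
M5
G0 X68.632 Y88.241
M4 S617
G01 X90.578 Y88.241 F1916
G01 X90.578 Y15.653 F1916
G01 X68.632 Y15.653 F1916
G01 X68.632 Y88.241 F1916
M5
G0 X266.816 Y85.507
M4 S263
G01 X256.758 Y77.742 F3448
G01 X247.332 Y68.854 F3448
G01 X239.119 Y59.641 F3448
G01 X232.698 Y50.902 F3448
G01 X228.650 Y43.434 F3448
G01 X227.554 Y38.036 F3448
G01 X229.992 Y35.505 F3448
G01 X236.543 Y36.640 F3448
M5
G0 X66.367 Y35.924
M4 S263
G01 X72.008 Y40.090 F3448
G01 X78.228 Y42.806 F3448
G01 X85.028 Y44.072 F3448
G01 X92.407 Y43.887 F3448
G01 X100.366 Y42.253 F3448
G01 X108.905 Y39.168 F3448
G01 X118.023 Y34.634 F3448
G01 X127.721 Y28.649 F3448
M5
G0 X0.000 Y0.000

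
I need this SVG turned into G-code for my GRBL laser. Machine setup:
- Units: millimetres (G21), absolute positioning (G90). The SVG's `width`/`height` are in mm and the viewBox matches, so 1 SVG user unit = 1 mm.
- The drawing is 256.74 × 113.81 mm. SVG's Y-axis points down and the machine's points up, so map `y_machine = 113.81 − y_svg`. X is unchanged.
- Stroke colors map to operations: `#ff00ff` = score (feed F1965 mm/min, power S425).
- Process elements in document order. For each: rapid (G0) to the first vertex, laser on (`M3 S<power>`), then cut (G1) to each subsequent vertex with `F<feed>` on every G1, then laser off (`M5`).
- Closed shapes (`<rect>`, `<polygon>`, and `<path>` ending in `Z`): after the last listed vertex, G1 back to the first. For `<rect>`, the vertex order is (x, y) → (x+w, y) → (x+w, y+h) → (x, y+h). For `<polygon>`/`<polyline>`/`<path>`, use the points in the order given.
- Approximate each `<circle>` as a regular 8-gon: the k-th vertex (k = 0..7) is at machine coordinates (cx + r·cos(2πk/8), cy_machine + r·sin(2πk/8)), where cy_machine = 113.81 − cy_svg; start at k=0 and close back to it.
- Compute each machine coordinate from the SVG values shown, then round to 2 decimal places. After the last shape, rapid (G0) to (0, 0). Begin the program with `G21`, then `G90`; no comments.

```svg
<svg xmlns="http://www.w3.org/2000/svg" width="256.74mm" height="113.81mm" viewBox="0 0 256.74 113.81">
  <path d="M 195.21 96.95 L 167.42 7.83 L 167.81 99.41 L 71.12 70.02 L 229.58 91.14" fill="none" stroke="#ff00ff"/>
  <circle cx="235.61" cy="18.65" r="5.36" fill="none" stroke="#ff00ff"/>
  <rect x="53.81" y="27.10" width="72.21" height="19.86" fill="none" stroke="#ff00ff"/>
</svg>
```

1 u = 1 mm; y_m = 113.81 − y.

[1] `<path>` open polyline, #ff00ff→score S425 F1965: (195.21,16.86) → (167.42,105.98) → (167.81,14.40) → (71.12,43.79) → (229.58,22.67)

[2] `<circle>` circle, #ff00ff→score S425 F1965: (240.97,95.16) → (239.40,98.95) → (235.61,100.52) → (231.82,98.95) → (230.25,95.16) → (231.82,91.37) → (235.61,89.80) → (239.40,91.37) → (240.97,95.16) (closed)

[3] `<rect>` rectangle, #ff00ff→score S425 F1965: (53.81,86.71) → (126.02,86.71) → (126.02,66.85) → (53.81,66.85) → (53.81,86.71) (closed)

G21
G90
G0 X195.21 Y16.86
M3 S425
G1 X167.42 Y105.98 F1965
G1 X167.81 Y14.40 F1965
G1 X71.12 Y43.79 F1965
G1 X229.58 Y22.67 F1965
M5
G0 X240.97 Y95.16
M3 S425
G1 X239.40 Y98.95 F1965
G1 X235.61 Y100.52 F1965
G1 X231.82 Y98.95 F1965
G1 X230.25 Y95.16 F1965
G1 X231.82 Y91.37 F1965
G1 X235.61 Y89.80 F1965
G1 X239.40 Y91.37 F1965
G1 X240.97 Y95.16 F1965
M5
G0 X53.81 Y86.71
M3 S425
G1 X126.02 Y86.71 F1965
G1 X126.02 Y66.85 F1965
G1 X53.81 Y66.85 F1965
G1 X53.81 Y86.71 F1965
M5
G0 X0.00 Y0.00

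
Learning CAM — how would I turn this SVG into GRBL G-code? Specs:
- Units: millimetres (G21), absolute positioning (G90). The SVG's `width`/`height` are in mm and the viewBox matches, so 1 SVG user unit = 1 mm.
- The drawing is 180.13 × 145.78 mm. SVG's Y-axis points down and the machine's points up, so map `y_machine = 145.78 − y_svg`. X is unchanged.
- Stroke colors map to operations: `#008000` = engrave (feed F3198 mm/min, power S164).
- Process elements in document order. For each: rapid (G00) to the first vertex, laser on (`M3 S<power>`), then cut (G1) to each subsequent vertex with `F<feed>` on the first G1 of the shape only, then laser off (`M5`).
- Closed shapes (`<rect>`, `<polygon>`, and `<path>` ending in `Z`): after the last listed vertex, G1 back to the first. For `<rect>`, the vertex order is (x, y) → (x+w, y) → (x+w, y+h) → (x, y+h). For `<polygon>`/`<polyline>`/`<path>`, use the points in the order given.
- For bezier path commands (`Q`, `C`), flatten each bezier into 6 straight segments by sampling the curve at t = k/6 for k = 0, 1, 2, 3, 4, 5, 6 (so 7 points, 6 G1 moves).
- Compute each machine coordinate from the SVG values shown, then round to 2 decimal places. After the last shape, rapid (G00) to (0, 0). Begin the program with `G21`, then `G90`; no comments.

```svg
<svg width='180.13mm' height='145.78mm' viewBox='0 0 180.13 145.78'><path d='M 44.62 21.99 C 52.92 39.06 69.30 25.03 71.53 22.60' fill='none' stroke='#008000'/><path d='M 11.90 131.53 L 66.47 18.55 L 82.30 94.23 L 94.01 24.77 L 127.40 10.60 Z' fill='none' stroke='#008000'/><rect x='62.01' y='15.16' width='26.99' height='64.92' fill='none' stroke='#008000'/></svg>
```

G21
G90
G00 X44.62 Y123.79
M3 S164
G1 X49.34 Y117.65 F3198
G1 X54.79 Y115.51
G1 X60.35 Y116.17
G1 X65.41 Y118.46
G1 X69.34 Y121.20
G1 X71.53 Y123.18
M5
G00 X11.90 Y14.25
M3 S164
G1 X66.47 Y127.23 F3198
G1 X82.30 Y51.55
G1 X94.01 Y121.01
G1 X127.40 Y135.18
G1 X11.90 Y14.25
M5
G00 X62.01 Y130.62
M3 S164
G1 X89.00 Y130.62 F3198
G1 X89.00 Y65.70
G1 X62.01 Y65.70
G1 X62.01 Y130.62
M5
G00 X0.00 Y0.00

viewBox `0 0 180.13 145.78` with mm width/height → 1 unit = 1 mm. Flip: y_m = 145.78 − y_svg.

**Shape 1** — `<path>` cubic bezier, stroke `#008000` → engrave (S164, F3198). Control points (SVG): P0=(44.62,21.99), P1=(52.92,39.06), P2=(69.30,25.03), P3=(71.53,22.60); sampled at t=k/6. Machine vertices: (44.62,123.79) → (49.34,117.65) → (54.79,115.51) → (60.35,116.17) → (65.41,118.46) → (69.34,121.20) → (71.53,123.18). Open path.

**Shape 2** — `<path>` closed polygon, stroke `#008000` → engrave (S164, F3198). Machine vertices: (11.90,14.25) → (66.47,127.23) → (82.30,51.55) → (94.01,121.01) → (127.40,135.18) → (11.90,14.25). Closed: final G1 returns to the first vertex.

**Shape 3** — `<rect>` rectangle, stroke `#008000` → engrave (S164, F3198). Machine vertices: (62.01,130.62) → (89.00,130.62) → (89.00,65.70) → (62.01,65.70) → (62.01,130.62). Closed: final G1 returns to the first vertex.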